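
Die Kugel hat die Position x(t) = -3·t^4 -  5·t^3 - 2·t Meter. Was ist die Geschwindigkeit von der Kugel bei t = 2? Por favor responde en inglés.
Starting from position x(t) = -3·t^4 - 5·t^3 - 2·t, we take 1 derivative. Taking d/dt of x(t), we find v(t) = -12·t^3 - 15·t^2 - 2. Using v(t) = -12·t^3 - 15·t^2 - 2 and substituting t = 2, we find v = -158.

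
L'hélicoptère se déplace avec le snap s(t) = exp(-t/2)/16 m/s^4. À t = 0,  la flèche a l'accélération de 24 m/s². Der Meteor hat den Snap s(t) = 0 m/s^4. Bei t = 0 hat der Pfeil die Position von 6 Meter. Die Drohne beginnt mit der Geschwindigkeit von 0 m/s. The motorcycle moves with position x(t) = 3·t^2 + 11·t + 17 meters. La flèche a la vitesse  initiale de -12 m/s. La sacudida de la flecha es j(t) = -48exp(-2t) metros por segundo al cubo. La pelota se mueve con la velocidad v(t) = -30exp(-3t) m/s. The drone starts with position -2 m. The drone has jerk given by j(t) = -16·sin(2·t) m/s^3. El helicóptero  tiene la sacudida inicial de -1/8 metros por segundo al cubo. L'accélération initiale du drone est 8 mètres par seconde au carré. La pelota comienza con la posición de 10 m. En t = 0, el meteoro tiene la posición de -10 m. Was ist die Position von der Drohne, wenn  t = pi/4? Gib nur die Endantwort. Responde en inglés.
x(pi/4) = 0.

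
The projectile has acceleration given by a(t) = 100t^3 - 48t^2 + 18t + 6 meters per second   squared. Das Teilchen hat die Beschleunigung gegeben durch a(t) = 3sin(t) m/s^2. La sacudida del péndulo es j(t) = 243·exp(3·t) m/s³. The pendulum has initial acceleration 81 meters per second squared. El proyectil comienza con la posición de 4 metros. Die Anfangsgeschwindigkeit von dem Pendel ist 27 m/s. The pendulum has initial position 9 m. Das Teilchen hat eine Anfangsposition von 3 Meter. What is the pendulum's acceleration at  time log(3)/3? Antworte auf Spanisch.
Partiendo de la sacudida j(t) = 243·exp(3·t), tomamos 1 antiderivada. La antiderivada de la sacudida, con a(0) = 81, da la aceleración: a(t) = 81·exp(3·t). De la ecuación de la aceleración a(t) = 81·exp(3·t), sustituimos t = log(3)/3 para obtener a = 243.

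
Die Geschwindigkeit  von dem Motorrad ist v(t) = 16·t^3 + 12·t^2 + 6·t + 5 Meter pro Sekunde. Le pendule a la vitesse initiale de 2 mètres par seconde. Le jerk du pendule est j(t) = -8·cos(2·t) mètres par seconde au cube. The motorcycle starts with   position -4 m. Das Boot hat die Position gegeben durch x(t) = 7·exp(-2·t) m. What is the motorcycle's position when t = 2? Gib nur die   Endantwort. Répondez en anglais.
At t = 2, x = 114.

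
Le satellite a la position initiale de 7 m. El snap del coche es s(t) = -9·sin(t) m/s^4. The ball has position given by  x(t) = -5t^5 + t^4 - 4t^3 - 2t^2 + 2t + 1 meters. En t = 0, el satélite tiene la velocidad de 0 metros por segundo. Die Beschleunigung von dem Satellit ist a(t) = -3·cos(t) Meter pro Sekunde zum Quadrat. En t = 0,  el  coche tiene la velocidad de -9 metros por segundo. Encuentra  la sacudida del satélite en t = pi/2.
Para resolver esto, necesitamos tomar 1 derivada de nuestra ecuación de la aceleración a(t) = -3·cos(t). Tomando d/dt de a(t), encontramos j(t) = 3·sin(t). Tenemos la sacudida j(t) = 3·sin(t). Sustituyendo t = pi/2: j(pi/2) = 3.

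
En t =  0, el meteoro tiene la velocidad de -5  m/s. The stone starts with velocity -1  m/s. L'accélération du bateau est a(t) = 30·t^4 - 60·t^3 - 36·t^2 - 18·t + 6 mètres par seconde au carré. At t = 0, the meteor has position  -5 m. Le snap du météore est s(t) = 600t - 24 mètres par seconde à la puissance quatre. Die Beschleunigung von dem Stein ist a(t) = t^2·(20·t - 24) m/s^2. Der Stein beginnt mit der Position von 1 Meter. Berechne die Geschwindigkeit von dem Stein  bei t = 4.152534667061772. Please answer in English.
We need to integrate our acceleration equation a(t) = t^2·(20·t - 24) 1 time. Finding the antiderivative of a(t) and using v(0) = -1: v(t) = 5·t^4 - 8·t^3 - 1. Using v(t) = 5·t^4 - 8·t^3 - 1 and substituting t = 4.152534667061772, we find v = 912.863756890139.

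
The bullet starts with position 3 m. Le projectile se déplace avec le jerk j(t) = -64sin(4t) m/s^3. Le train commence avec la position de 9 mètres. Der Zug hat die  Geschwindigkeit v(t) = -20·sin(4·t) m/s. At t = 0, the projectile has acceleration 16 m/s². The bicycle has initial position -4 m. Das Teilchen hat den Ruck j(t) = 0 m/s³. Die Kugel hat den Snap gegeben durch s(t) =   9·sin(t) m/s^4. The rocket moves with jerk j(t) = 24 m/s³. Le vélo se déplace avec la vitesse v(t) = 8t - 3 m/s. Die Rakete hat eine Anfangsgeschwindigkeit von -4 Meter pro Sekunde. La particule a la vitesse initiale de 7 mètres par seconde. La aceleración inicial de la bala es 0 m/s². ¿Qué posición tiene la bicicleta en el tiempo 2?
Partiendo de la velocidad v(t) = 8·t - 3, tomamos 1 antiderivada. Tomando ∫v(t)dt y aplicando x(0) = -4, encontramos x(t) = 4·t^2 - 3·t - 4. Usando x(t) = 4·t^2 - 3·t - 4 y sustituyendo t = 2, encontramos x = 6.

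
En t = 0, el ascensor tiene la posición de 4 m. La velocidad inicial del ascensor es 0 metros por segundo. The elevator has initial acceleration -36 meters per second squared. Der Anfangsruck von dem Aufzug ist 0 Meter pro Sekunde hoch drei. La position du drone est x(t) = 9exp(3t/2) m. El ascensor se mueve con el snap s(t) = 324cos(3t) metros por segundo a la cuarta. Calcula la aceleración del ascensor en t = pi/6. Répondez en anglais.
Starting from snap s(t) = 324·cos(3·t), we take 2 integrals. The integral of snap is jerk. Using j(0) = 0, we get j(t) = 108·sin(3·t). The antiderivative of jerk, with a(0) = -36, gives acceleration: a(t) = -36·cos(3·t). We have acceleration a(t) = -36·cos(3·t). Substituting t = pi/6: a(pi/6) = 0.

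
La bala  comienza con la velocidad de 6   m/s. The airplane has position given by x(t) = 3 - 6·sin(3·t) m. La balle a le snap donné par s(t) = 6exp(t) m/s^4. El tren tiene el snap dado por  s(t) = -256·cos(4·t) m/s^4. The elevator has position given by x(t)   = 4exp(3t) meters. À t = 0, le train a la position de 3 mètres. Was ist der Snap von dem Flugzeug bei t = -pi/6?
Um dies zu lösen, müssen wir 4 Ableitungen unserer Gleichung für die Position x(t) = 3 - 6·sin(3·t) nehmen. Durch Ableiten von der Position erhalten wir die Geschwindigkeit: v(t) = -18·cos(3·t). Mit d/dt von v(t) finden wir a(t) = 54·sin(3·t). Durch Ableiten von der Beschleunigung erhalten wir den Ruck: j(t) = 162·cos(3·t). Durch Ableiten von dem Ruck erhalten wir den Snap: s(t) = -486·sin(3·t). Wir haben den Snap s(t) = -486·sin(3·t). Durch Einsetzen von t = -pi/6: s(-pi/6) = 486.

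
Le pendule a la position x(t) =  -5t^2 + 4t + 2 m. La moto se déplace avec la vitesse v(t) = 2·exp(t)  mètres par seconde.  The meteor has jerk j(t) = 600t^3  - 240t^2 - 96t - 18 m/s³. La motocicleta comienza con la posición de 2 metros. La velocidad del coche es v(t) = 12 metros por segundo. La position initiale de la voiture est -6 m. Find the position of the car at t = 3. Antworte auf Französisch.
Nous devons intégrer notre équation de la vitesse v(t) = 12 1 fois. En intégrant la vitesse et en utilisant la condition initiale x(0) = -6, nous obtenons x(t) = 12·t - 6. De l'équation de la position x(t) = 12·t - 6, nous substituons t = 3 pour obtenir x = 30.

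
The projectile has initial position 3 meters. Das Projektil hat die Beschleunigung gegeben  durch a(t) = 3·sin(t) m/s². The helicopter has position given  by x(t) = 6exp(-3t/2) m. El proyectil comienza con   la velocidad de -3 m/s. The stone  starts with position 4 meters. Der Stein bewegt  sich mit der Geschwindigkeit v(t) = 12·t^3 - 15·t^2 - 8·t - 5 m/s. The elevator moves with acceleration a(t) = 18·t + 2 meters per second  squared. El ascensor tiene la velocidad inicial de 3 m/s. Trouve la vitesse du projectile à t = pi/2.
Nous devons trouver l'intégrale de notre équation de l'accélération a(t) = 3·sin(t) 1 fois. En prenant ∫a(t)dt et en appliquant v(0) = -3, nous trouvons v(t) = -3·cos(t). Nous avons la vitesse v(t) = -3·cos(t). En substituant t = pi/2: v(pi/2) = 0.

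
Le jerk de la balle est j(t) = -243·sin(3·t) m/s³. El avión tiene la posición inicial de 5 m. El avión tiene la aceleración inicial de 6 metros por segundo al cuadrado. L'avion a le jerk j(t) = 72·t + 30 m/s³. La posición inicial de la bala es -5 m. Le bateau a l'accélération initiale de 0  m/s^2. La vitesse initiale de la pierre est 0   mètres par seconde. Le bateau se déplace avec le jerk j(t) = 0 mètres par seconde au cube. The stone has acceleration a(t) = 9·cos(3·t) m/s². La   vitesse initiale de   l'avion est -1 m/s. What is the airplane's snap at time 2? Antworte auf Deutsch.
Wir müssen unsere Gleichung für den Ruck j(t) = 72·t + 30 1-mal ableiten. Die Ableitung von dem Ruck ergibt den Snap: s(t) = 72. Aus der Gleichung für den Snap s(t) = 72, setzen wir t = 2 ein und erhalten s = 72.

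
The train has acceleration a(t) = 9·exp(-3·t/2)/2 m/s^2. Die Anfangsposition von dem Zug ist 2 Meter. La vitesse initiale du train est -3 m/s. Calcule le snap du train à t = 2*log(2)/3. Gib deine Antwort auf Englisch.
To solve this, we need to take 2 derivatives of our acceleration equation a(t) = 9·exp(-3·t/2)/2. Differentiating acceleration, we get jerk: j(t) = -27·exp(-3·t/2)/4. The derivative of jerk gives snap: s(t) = 81·exp(-3·t/2)/8. From the given snap equation s(t) = 81·exp(-3·t/2)/8, we substitute t = 2*log(2)/3 to get s = 81/16.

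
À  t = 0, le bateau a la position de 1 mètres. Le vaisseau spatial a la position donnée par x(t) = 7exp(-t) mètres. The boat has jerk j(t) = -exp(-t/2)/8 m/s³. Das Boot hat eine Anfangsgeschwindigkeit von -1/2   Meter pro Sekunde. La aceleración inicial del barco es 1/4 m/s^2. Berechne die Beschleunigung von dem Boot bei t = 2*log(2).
Ausgehend von dem Ruck j(t) = -exp(-t/2)/8, nehmen wir 1 Integral. Die Stammfunktion von dem Ruck ist die Beschleunigung. Mit a(0) = 1/4 erhalten wir a(t) = exp(-t/2)/4. Mit a(t) = exp(-t/2)/4 und Einsetzen von t = 2*log(2), finden wir a = 1/8.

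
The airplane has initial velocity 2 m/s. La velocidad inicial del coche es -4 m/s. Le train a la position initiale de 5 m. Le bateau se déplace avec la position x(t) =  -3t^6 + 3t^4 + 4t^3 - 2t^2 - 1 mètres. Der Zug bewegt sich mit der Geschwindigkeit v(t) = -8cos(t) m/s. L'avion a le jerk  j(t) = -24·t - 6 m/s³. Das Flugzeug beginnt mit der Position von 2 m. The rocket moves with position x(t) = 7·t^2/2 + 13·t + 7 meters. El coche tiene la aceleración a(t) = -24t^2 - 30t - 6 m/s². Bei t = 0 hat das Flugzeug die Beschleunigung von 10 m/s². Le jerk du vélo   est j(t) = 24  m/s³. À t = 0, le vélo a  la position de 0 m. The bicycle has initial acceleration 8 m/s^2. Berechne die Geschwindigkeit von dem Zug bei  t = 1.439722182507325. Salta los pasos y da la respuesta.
Die Antwort ist -1.04559318539017.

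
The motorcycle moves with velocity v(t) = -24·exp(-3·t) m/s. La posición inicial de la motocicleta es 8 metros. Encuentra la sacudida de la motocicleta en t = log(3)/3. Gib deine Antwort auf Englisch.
To solve this, we need to take 2 derivatives of our velocity equation v(t) = -24·exp(-3·t). Taking d/dt of v(t), we find a(t) = 72·exp(-3·t). The derivative of acceleration gives jerk: j(t) = -216·exp(-3·t). We have jerk j(t) = -216·exp(-3·t). Substituting t = log(3)/3: j(log(3)/3) = -72.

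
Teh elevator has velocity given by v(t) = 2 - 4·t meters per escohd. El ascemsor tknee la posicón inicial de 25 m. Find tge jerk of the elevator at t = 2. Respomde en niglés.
To solve this, we need to take 2 derivatives of our velocity equation v(t) = 2 - 4·t. Differentiating velocity, we get acceleration: a(t) = -4. Taking d/dt of a(t), we find j(t) = 0. Using j(t) = 0 and substituting t = 2, we find j = 0.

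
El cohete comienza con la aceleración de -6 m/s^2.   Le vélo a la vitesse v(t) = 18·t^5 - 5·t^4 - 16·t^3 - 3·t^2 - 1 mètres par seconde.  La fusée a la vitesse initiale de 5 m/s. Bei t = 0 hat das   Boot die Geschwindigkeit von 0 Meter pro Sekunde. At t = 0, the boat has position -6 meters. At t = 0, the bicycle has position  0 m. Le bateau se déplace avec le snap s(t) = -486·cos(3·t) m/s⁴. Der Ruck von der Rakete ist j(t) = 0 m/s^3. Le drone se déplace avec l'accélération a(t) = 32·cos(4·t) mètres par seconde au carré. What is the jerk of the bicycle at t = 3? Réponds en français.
Pour résoudre ceci, nous devons prendre 2 dérivées de notre équation de la vitesse v(t) = 18·t^5 - 5·t^4 - 16·t^3 - 3·t^2 - 1. En prenant d/dt de v(t), nous trouvons a(t) = 90·t^4 - 20·t^3 - 48·t^2 - 6·t. En prenant d/dt de a(t), nous trouvons j(t) = 360·t^3 - 60·t^2 - 96·t - 6. Nous avons le jerk j(t) = 360·t^3 - 60·t^2 - 96·t - 6. En substituant t = 3: j(3) = 8886.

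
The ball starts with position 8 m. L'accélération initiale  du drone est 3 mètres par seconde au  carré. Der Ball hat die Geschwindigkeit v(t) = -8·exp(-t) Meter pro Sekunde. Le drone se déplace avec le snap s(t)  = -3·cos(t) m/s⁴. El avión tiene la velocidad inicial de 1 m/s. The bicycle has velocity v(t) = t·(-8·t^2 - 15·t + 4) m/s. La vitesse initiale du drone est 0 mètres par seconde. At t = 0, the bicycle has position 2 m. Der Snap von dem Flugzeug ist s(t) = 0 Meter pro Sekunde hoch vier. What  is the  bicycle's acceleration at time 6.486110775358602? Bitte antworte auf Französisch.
Nous devons dériver notre équation de la vitesse v(t) = t·(-8·t^2 - 15·t + 4) 1 fois. En dérivant la vitesse, nous obtenons l'accélération: a(t) = -8·t^2 + t·(-16·t - 15) - 15·t + 4. Nous avons l'accélération a(t) = -8·t^2 + t·(-16·t - 15) - 15·t + 4. En substituant t = 6.486110775358602: a(6.486110775358602) = -1200.25451502611.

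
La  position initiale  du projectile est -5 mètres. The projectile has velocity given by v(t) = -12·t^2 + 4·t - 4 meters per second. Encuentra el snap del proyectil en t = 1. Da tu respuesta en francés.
Pour résoudre ceci, nous devons prendre 3 dérivées de notre équation de la vitesse v(t) = -12·t^2 + 4·t - 4. En prenant d/dt de v(t), nous trouvons a(t) = 4 - 24·t. En dérivant l'accélération, nous obtenons le jerk: j(t) = -24. La dérivée du jerk donne le snap: s(t) = 0. De l'équation du snap s(t) = 0, nous substituons t = 1 pour obtenir s = 0.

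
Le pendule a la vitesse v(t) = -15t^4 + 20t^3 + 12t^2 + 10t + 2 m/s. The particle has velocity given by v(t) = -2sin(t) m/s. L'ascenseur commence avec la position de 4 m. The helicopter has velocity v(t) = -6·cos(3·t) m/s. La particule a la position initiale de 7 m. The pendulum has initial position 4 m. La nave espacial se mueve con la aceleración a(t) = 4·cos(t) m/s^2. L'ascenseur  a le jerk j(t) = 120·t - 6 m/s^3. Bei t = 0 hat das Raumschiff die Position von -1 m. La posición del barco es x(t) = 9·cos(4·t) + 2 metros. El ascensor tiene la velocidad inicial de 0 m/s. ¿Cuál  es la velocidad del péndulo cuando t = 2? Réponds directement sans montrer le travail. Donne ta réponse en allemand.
v(2) = -10.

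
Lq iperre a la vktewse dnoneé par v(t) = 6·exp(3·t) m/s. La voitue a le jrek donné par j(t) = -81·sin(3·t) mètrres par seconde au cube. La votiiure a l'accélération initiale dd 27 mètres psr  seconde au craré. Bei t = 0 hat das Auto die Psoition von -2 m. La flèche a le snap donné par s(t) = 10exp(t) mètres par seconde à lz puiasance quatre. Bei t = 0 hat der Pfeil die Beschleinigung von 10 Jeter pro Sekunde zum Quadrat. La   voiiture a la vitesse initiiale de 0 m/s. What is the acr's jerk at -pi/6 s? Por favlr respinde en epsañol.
Usando j(t) = -81·sin(3·t) y sustituyendo t = -pi/6, encontramos j = 81.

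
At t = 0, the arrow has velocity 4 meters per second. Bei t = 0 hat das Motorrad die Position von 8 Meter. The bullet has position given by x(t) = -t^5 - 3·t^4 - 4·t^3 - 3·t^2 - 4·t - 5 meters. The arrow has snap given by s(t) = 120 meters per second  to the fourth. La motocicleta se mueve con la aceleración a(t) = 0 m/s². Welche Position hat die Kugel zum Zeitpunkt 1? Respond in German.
Mit x(t) = -t^5 - 3·t^4 - 4·t^3 - 3·t^2 - 4·t - 5 und Einsetzen von t = 1, finden wir x = -20.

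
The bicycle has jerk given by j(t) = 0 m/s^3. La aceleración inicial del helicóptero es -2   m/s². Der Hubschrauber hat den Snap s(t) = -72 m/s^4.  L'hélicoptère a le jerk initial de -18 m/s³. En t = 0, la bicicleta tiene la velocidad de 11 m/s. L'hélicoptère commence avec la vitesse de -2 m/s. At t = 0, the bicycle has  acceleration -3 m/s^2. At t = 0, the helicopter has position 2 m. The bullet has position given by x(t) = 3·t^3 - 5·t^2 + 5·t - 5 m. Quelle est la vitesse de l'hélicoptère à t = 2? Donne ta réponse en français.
Pour résoudre ceci, nous devons prendre 3 intégrales de notre équation du snap s(t) = -72. La primitive du snap est le jerk. En utilisant j(0) = -18, nous obtenons j(t) = -72·t - 18. En intégrant le jerk et en utilisant la condition initiale a(0) = -2, nous obtenons a(t) = -36·t^2 - 18·t - 2. L'intégrale de l'accélération, avec v(0) = -2, donne la vitesse: v(t) = -12·t^3 - 9·t^2 - 2·t - 2. En utilisant v(t) = -12·t^3 - 9·t^2 - 2·t - 2 et en substituant t = 2, nous trouvons v = -138.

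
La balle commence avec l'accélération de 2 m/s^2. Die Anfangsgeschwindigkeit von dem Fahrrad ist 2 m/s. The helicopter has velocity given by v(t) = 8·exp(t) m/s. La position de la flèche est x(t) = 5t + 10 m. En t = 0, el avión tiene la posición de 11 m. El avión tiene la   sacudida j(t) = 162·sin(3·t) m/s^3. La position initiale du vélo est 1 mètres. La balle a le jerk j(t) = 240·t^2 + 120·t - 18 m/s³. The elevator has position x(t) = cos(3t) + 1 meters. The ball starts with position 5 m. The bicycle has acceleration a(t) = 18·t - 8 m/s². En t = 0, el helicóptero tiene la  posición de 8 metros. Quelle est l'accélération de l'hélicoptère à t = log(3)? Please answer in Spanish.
Partiendo de la velocidad v(t) = 8·exp(t), tomamos 1 derivada. La derivada de la velocidad da la aceleración: a(t) = 8·exp(t). De la ecuación de la aceleración a(t) = 8·exp(t), sustituimos t = log(3) para obtener a = 24.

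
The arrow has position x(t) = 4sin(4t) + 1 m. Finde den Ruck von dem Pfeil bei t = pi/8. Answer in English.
Starting from position x(t) = 4·sin(4·t) + 1, we take 3 derivatives. Differentiating position, we get velocity: v(t) = 16·cos(4·t). Taking d/dt of v(t), we find a(t) = -64·sin(4·t). Differentiating acceleration, we get jerk: j(t) = -256·cos(4·t). We have jerk j(t) = -256·cos(4·t). Substituting t = pi/8: j(pi/8) = 0.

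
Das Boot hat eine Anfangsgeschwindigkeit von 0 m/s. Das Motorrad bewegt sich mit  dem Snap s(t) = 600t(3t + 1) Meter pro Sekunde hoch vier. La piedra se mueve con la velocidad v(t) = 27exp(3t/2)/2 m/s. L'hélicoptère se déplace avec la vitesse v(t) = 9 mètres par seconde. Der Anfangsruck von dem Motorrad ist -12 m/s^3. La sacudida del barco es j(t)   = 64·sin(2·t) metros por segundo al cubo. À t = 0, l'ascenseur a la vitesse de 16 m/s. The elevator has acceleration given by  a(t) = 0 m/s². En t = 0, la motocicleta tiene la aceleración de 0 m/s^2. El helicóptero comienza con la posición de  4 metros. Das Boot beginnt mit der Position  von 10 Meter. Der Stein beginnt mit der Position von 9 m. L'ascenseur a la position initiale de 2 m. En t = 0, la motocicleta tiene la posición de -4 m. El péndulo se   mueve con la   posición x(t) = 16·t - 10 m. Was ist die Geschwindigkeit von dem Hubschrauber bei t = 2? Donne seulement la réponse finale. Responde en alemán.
Die Antwort ist 9.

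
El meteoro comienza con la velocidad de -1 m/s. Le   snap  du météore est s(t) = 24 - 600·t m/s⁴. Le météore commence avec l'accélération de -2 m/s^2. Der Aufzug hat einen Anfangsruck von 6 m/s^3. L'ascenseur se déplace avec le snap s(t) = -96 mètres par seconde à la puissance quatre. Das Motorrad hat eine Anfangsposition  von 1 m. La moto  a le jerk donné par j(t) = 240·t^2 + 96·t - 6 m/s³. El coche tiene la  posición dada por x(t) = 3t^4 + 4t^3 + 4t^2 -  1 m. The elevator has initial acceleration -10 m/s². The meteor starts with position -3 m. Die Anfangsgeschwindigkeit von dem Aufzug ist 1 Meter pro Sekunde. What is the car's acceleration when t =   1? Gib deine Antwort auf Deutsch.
Wir müssen unsere Gleichung für die Position x(t) = 3·t^4 + 4·t^3 + 4·t^2 - 1 2-mal ableiten. Die Ableitung von der Position ergibt die Geschwindigkeit: v(t) = 12·t^3 + 12·t^2 + 8·t. Durch Ableiten von der Geschwindigkeit erhalten wir die Beschleunigung: a(t) = 36·t^2 + 24·t + 8. Aus der Gleichung für die Beschleunigung a(t) = 36·t^2 + 24·t + 8, setzen wir t = 1 ein und erhalten a = 68.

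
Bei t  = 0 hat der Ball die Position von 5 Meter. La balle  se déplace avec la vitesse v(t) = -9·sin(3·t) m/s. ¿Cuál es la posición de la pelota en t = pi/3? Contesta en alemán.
Um dies zu lösen, müssen wir 1 Integral unserer Gleichung für die Geschwindigkeit v(t) = -9·sin(3·t) finden. Die Stammfunktion von der Geschwindigkeit, mit x(0) = 5, ergibt die Position: x(t) = 3·cos(3·t) + 2. Aus der Gleichung für die Position x(t) = 3·cos(3·t) + 2, setzen wir t = pi/3 ein und erhalten x = -1.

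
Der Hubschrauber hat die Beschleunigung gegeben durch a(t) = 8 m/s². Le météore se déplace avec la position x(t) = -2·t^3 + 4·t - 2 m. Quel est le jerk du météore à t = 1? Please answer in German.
Ausgehend von der Position x(t) = -2·t^3 + 4·t - 2, nehmen wir 3 Ableitungen. Die Ableitung von der Position ergibt die Geschwindigkeit: v(t) = 4 - 6·t^2. Durch Ableiten von der Geschwindigkeit erhalten wir die Beschleunigung: a(t) = -12·t. Durch Ableiten von der Beschleunigung erhalten wir den Ruck: j(t) = -12. Aus der Gleichung für den Ruck j(t) = -12, setzen wir t = 1 ein und erhalten j = -12.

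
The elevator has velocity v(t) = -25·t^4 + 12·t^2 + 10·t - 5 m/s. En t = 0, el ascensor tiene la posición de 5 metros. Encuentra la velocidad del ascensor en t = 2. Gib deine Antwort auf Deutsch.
Wir haben die Geschwindigkeit v(t) = -25·t^4 + 12·t^2 + 10·t - 5. Durch Einsetzen von t = 2: v(2) = -337.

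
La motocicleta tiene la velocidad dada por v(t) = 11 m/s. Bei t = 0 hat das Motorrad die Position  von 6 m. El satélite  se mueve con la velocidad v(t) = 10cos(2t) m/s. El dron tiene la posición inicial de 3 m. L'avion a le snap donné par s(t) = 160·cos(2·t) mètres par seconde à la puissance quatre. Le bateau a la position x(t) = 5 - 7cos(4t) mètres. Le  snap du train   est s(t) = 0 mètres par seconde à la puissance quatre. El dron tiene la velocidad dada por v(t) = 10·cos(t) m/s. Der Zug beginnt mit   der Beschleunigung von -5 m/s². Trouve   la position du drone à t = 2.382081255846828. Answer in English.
We need to integrate our velocity equation v(t) = 10·cos(t) 1 time. Finding the integral of v(t) and using x(0) = 3: x(t) = 10·sin(t) + 3. From the given position equation x(t) = 10·sin(t) + 3, we substitute t = 2.382081255846828 to get x = 9.88567206379962.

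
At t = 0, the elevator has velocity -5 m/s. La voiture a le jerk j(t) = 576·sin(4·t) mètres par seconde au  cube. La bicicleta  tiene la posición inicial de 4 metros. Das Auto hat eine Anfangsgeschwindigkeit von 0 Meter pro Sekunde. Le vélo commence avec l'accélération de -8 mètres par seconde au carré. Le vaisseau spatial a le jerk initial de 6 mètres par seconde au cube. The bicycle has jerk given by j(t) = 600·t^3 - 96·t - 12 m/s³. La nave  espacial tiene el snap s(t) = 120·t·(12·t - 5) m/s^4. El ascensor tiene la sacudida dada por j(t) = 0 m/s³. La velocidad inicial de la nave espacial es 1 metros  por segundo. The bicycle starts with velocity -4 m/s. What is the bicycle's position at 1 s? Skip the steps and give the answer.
x(1) = -5.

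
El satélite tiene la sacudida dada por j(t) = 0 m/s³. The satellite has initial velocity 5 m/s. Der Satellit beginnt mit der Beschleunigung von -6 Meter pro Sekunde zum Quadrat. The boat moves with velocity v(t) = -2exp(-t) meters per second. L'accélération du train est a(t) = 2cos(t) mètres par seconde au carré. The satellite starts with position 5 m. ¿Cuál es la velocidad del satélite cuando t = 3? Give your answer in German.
Wir müssen das Integral unserer Gleichung für den Ruck j(t) = 0 2-mal finden. Die Stammfunktion von dem Ruck ist die Beschleunigung. Mit a(0) = -6 erhalten wir a(t) = -6. Mit ∫a(t)dt und Anwendung von v(0) = 5, finden wir v(t) = 5 - 6·t. Aus der Gleichung für die Geschwindigkeit v(t) = 5 - 6·t, setzen wir t = 3 ein und erhalten v = -13.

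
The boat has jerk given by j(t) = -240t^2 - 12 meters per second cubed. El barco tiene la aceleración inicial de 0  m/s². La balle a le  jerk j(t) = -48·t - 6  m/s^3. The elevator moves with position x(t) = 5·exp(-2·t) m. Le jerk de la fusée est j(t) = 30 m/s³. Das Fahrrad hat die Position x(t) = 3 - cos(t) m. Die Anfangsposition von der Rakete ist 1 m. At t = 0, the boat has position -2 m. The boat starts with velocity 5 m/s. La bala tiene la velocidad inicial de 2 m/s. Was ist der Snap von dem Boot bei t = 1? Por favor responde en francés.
En partant du jerk j(t) = -240·t^2 - 12, nous prenons 1 dérivée. La dérivée du jerk donne le snap: s(t) = -480·t. De l'équation du snap s(t) = -480·t, nous substituons t = 1 pour obtenir s = -480.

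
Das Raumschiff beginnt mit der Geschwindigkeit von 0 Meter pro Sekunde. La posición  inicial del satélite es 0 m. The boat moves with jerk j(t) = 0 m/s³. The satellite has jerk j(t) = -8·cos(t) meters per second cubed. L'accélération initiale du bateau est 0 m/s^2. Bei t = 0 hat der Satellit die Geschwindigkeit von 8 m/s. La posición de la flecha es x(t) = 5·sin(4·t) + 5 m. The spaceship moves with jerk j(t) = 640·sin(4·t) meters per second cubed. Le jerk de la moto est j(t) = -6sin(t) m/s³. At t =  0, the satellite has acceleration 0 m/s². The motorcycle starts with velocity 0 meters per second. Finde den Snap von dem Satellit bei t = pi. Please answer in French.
Pour résoudre ceci, nous devons prendre 1 dérivée de notre équation du jerk j(t) = -8·cos(t). En prenant d/dt de j(t), nous trouvons s(t) = 8·sin(t). Nous avons le snap s(t) = 8·sin(t). En substituant t = pi: s(pi) = 0.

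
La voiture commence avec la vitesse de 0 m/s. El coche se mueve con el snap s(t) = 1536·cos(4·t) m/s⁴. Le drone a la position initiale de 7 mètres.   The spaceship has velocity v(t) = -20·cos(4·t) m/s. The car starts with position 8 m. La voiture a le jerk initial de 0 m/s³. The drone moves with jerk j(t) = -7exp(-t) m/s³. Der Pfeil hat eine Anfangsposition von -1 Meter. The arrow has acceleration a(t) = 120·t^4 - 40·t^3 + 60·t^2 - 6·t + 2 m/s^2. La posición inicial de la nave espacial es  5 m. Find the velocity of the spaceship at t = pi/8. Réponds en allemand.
Mit v(t) = -20·cos(4·t) und Einsetzen von t = pi/8, finden wir v = 0.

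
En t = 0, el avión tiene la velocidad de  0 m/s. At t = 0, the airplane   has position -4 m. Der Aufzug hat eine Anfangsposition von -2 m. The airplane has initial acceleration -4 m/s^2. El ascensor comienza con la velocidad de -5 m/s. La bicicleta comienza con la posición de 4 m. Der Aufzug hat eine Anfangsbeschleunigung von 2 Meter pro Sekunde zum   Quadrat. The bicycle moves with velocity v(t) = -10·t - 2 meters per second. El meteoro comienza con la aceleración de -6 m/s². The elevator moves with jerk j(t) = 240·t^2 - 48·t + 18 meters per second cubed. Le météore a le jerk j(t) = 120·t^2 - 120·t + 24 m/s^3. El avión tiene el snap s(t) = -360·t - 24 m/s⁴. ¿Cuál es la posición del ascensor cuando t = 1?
Para resolver esto, necesitamos tomar 3 integrales de nuestra ecuación de la sacudida j(t) = 240·t^2 - 48·t + 18. La integral de la sacudida, con a(0) = 2, da la aceleración: a(t) = 80·t^3 - 24·t^2 + 18·t + 2. La antiderivada de la aceleración es la velocidad. Usando v(0) = -5, obtenemos v(t) = 20·t^4 - 8·t^3 + 9·t^2 + 2·t - 5. Tomando ∫v(t)dt y aplicando x(0) = -2, encontramos x(t) = 4·t^5 - 2·t^4 + 3·t^3 + t^2 - 5·t - 2. Tenemos la posición x(t) = 4·t^5 - 2·t^4 + 3·t^3 + t^2 - 5·t - 2. Sustituyendo t = 1: x(1) = -1.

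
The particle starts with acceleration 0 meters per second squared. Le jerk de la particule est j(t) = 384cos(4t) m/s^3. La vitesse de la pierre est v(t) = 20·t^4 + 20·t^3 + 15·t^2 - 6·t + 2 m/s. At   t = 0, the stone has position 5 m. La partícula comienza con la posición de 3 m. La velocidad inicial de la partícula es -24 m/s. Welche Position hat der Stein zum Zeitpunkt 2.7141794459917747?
Ausgehend von der Geschwindigkeit v(t) = 20·t^4 + 20·t^3 + 15·t^2 - 6·t + 2, nehmen wir 1 Integral. Das Integral von der Geschwindigkeit, mit x(0) = 5, ergibt die Position: x(t) = 4·t^5 + 5·t^4 + 5·t^3 - 3·t^2 + 2·t + 5. Aus der Gleichung für die Position x(t) = 4·t^5 + 5·t^4 + 5·t^3 - 3·t^2 + 2·t + 5, setzen wir t = 2.7141794459917747 ein und erhalten x = 948.834721488772.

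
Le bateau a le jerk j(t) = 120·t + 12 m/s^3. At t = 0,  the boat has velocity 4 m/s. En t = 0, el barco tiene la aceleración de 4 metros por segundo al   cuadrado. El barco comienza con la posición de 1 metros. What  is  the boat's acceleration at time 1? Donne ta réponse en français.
En partant du jerk j(t) = 120·t + 12, nous prenons 1 primitive. La primitive du jerk, avec a(0) = 4, donne l'accélération: a(t) = 60·t^2 + 12·t + 4. En utilisant a(t) = 60·t^2 + 12·t + 4 et en substituant t = 1, nous trouvons a = 76.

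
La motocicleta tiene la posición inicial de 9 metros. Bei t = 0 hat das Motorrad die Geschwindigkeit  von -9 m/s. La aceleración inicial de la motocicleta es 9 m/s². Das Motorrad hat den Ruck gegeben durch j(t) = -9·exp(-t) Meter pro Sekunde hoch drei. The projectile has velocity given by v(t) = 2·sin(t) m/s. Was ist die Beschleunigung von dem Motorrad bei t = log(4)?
Um dies zu lösen, müssen wir 1 Stammfunktion unserer Gleichung für den Ruck j(t) = -9·exp(-t) finden. Mit ∫j(t)dt und Anwendung von a(0) = 9, finden wir a(t) = 9·exp(-t). Mit a(t) = 9·exp(-t) und Einsetzen von t = log(4), finden wir a = 9/4.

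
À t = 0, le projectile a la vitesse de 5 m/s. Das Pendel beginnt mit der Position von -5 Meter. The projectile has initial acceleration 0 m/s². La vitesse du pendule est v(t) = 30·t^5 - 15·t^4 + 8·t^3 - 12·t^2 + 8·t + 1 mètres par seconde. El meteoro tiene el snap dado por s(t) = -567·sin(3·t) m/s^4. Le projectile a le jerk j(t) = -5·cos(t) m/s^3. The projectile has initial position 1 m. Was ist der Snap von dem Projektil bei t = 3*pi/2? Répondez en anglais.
We must differentiate our jerk equation j(t) = -5·cos(t) 1 time. Taking d/dt of j(t), we find s(t) = 5·sin(t). Using s(t) = 5·sin(t) and substituting t = 3*pi/2, we find s = -5.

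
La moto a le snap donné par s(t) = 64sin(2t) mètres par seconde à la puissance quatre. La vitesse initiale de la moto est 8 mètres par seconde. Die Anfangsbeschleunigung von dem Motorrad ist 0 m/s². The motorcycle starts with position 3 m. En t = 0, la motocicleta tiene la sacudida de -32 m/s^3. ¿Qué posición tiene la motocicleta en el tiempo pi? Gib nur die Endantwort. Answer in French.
À t = pi, x = 3.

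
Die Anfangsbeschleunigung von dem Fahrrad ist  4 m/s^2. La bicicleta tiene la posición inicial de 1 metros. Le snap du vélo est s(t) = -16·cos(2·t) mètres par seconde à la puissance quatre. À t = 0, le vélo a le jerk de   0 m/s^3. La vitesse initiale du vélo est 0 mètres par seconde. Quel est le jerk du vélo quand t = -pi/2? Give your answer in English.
We need to integrate our snap equation s(t) = -16·cos(2·t) 1 time. Finding the antiderivative of s(t) and using j(0) = 0: j(t) = -8·sin(2·t). We have jerk j(t) = -8·sin(2·t). Substituting t = -pi/2: j(-pi/2) = 0.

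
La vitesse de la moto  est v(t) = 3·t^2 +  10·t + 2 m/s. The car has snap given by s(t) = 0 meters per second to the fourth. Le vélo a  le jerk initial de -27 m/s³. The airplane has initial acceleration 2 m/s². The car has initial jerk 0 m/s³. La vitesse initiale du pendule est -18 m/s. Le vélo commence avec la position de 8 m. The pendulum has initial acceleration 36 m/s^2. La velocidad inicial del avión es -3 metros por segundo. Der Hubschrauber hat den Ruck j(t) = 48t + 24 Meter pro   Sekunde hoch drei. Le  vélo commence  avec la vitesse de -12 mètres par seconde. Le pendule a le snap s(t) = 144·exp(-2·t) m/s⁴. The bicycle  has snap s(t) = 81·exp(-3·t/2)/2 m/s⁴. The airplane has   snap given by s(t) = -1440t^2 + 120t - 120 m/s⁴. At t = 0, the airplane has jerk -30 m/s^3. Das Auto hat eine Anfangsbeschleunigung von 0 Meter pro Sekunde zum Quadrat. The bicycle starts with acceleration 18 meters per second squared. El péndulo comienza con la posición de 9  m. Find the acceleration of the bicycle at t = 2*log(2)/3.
Starting from snap s(t) = 81·exp(-3·t/2)/2, we take 2 antiderivatives. Finding the integral of s(t) and using j(0) = -27: j(t) = -27·exp(-3·t/2). The integral of jerk, with a(0) = 18, gives acceleration: a(t) = 18·exp(-3·t/2). Using a(t) = 18·exp(-3·t/2) and substituting t = 2*log(2)/3, we find a = 9.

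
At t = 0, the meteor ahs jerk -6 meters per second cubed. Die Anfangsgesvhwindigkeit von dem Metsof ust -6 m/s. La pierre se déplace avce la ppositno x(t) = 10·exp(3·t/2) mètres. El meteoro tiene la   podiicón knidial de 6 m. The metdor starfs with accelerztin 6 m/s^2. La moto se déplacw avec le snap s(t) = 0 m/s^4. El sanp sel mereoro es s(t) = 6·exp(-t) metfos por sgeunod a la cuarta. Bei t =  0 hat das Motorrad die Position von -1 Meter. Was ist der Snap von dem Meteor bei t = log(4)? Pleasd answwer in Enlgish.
We have snap s(t) = 6·exp(-t). Substituting t = log(4): s(log(4)) = 3/2.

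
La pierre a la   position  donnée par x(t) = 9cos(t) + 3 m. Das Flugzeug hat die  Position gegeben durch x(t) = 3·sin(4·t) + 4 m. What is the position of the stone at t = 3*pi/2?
We have position x(t) = 9·cos(t) + 3. Substituting t = 3*pi/2: x(3*pi/2) = 3.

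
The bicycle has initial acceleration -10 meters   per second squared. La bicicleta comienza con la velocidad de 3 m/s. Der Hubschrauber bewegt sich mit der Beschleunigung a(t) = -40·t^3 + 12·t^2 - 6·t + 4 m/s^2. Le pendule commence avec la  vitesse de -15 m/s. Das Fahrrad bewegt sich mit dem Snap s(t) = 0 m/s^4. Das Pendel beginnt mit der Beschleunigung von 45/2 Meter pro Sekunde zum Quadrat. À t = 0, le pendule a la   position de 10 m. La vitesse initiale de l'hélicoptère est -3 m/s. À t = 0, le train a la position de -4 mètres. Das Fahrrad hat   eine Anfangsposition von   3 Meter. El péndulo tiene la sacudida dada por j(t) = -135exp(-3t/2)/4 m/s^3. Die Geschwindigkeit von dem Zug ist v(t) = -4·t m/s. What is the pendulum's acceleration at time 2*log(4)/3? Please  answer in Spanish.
Debemos encontrar la antiderivada de nuestra ecuación de la sacudida j(t) = -135·exp(-3·t/2)/4 1 vez. La antiderivada de la sacudida, con a(0) = 45/2, da la aceleración: a(t) = 45·exp(-3·t/2)/2. Usando a(t) = 45·exp(-3·t/2)/2 y sustituyendo t = 2*log(4)/3, encontramos a = 45/8.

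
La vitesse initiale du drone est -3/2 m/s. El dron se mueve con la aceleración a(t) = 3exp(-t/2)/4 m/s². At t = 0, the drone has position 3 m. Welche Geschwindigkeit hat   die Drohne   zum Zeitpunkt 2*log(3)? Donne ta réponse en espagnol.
Debemos encontrar la integral de nuestra ecuación de la aceleración a(t) = 3·exp(-t/2)/4 1 vez. La integral de la aceleración, con v(0) = -3/2, da la velocidad: v(t) = -3·exp(-t/2)/2. De la ecuación de la velocidad v(t) = -3·exp(-t/2)/2, sustituimos t = 2*log(3) para obtener v = -1/2.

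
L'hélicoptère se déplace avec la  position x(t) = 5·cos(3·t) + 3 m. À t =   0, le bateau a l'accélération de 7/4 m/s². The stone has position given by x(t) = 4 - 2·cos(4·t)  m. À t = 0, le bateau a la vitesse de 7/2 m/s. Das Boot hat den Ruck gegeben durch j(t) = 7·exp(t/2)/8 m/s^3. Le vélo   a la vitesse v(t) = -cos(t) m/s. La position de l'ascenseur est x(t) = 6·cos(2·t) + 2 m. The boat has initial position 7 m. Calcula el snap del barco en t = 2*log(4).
Debemos derivar nuestra ecuación de la sacudida j(t) = 7·exp(t/2)/8 1 vez. La derivada de la sacudida da el snap: s(t) = 7·exp(t/2)/16. Tenemos el snap s(t) = 7·exp(t/2)/16. Sustituyendo t = 2*log(4): s(2*log(4)) = 7/4.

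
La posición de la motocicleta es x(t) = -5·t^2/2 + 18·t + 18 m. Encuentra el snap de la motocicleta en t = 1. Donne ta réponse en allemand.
Um dies zu lösen, müssen wir 4 Ableitungen unserer Gleichung für die Position x(t) = -5·t^2/2 + 18·t + 18 nehmen. Mit d/dt von x(t) finden wir v(t) = 18 - 5·t. Durch Ableiten von der Geschwindigkeit erhalten wir die Beschleunigung: a(t) = -5. Die Ableitung von der Beschleunigung ergibt den Ruck: j(t) = 0. Durch Ableiten von dem Ruck erhalten wir den Snap: s(t) = 0. Mit s(t) = 0 und Einsetzen von t = 1, finden wir s = 0.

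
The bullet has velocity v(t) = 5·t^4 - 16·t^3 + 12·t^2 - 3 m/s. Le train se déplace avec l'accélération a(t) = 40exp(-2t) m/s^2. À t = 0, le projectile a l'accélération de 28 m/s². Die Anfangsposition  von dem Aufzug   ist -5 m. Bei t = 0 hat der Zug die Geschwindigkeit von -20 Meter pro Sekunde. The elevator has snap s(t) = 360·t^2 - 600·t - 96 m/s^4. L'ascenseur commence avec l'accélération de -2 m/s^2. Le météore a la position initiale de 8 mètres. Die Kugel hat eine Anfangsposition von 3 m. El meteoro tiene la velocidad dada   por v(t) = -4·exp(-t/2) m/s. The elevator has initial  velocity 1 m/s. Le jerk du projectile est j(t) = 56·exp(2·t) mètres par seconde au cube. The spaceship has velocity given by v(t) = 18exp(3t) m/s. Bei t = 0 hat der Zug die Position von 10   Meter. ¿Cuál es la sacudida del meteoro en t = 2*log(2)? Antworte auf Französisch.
Pour résoudre ceci, nous devons prendre 2 dérivées de notre équation de la vitesse v(t) = -4·exp(-t/2). En prenant d/dt de v(t), nous trouvons a(t) = 2·exp(-t/2). En prenant d/dt de a(t), nous trouvons j(t) = -exp(-t/2). En utilisant j(t) = -exp(-t/2) et en substituant t = 2*log(2), nous trouvons j = -1/2.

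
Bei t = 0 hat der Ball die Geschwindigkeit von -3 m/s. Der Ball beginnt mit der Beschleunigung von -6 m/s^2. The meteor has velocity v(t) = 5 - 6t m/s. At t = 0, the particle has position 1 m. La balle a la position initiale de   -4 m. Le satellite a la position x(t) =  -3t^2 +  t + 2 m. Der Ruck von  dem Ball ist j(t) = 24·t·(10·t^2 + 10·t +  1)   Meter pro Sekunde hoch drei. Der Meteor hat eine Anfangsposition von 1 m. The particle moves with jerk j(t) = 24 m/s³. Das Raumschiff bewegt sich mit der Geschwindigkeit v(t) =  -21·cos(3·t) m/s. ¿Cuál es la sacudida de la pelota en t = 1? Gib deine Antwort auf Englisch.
We have jerk j(t) = 24·t·(10·t^2 + 10·t + 1). Substituting t = 1: j(1) = 504.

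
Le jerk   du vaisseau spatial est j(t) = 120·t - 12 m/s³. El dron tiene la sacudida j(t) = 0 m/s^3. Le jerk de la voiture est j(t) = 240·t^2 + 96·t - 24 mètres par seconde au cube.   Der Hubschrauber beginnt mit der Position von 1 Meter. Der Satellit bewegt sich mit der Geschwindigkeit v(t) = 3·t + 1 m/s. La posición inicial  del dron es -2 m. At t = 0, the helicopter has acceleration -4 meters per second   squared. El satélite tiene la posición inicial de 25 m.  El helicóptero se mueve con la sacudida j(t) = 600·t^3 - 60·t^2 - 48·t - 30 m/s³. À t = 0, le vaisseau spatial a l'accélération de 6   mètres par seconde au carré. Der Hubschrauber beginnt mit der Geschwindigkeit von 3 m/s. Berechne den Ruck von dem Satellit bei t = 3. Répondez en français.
En partant de la vitesse v(t) = 3·t + 1, nous prenons 2 dérivées. La dérivée de la vitesse donne l'accélération: a(t) = 3. En dérivant l'accélération, nous obtenons le jerk: j(t) = 0. De l'équation du jerk j(t) = 0, nous substituons t = 3 pour obtenir j = 0.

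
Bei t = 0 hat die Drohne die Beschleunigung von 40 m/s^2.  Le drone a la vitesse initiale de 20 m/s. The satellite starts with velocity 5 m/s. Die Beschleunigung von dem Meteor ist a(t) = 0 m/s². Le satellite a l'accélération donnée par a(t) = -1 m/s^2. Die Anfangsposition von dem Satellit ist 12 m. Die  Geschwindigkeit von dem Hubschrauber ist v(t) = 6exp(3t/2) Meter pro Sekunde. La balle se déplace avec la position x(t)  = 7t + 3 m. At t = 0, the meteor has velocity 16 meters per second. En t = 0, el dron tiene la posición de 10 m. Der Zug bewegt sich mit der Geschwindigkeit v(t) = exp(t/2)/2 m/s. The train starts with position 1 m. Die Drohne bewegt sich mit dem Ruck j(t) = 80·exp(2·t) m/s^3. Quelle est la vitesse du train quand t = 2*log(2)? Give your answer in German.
Aus der Gleichung für die Geschwindigkeit v(t) = exp(t/2)/2, setzen wir t = 2*log(2) ein und erhalten v = 1.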